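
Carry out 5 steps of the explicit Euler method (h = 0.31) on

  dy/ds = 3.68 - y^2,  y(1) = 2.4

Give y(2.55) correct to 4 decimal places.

Euler: y_{n+1} = y_n + h·f(s_n, y_n).
s=1.000000, y=2.400000: f=-2.080000 → y ← 2.400000 + 0.31·(-2.080000) = 1.755200
s=1.310000, y=1.755200: f=0.599273 → y ← 1.755200 + 0.31·0.599273 = 1.940975
s=1.620000, y=1.940975: f=-0.087382 → y ← 1.940975 + 0.31·(-0.087382) = 1.913886
s=1.930000, y=1.913886: f=0.017040 → y ← 1.913886 + 0.31·0.017040 = 1.919169
s=2.240000, y=1.919169: f=-0.003208 → y ← 1.919169 + 0.31·(-0.003208) = 1.918174
y(2.55) ≈ 1.9182

1.9182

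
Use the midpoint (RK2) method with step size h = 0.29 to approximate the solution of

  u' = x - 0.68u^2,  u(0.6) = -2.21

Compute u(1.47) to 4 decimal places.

Midpoint: k1 = f(x_n, u_n); k2 = f(x_n + h/2, u_n + (h/2)·k1); u_{n+1} = u_n + h·k2.
x=0.600000, u=-2.210000:
  k1 = f(0.600000, -2.210000) = -2.721188
  k2 = f(0.745000, -2.604572) = -3.867982
  u ← -2.210000 + 0.29·(-3.867982) = -3.331715
x=0.890000, u=-3.331715:
  k1 = f(0.890000, -3.331715) = -6.658220
  k2 = f(1.035000, -4.297157) = -11.521577
  u ← -3.331715 + 0.29·(-11.521577) = -6.672972
x=1.180000, u=-6.672972:
  k1 = f(1.180000, -6.672972) = -29.099418
  k2 = f(1.325000, -10.892388) = -79.352993
  u ← -6.672972 + 0.29·(-79.352993) = -29.685340
u(1.47) ≈ -29.6853

-29.6853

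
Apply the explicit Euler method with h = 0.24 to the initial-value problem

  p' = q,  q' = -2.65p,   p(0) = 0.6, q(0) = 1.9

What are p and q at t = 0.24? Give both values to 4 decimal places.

1.0560, 1.5184

Euler on (p,q): p_{n+1} = p_n + h·p', q_{n+1} = q_n + h·q'.
0.000000: (0.600000, 1.900000); f=(1.900000, -1.590000) → (1.056000, 1.518400)
(p(0.24), q(0.24)) ≈ (1.0560, 1.5184)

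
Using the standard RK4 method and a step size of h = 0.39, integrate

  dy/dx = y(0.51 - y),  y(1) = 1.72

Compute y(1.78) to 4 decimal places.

RK4: k1 = f(x_n, y_n); k2 = f(x_n + h/2, y_n + (h/2)·k1); k3 = f(x_n + h/2, y_n + (h/2)·k2); k4 = f(x_n + h, y_n + h·k3); y_{n+1} = y_n + (h/6)·(k1 + 2k2 + 2k3 + k4).
x=1.000000, y=1.720000:
  k1 = f(1.000000, 1.720000) = -2.081200
  k2 = f(1.195000, 1.314166) = -1.056808
  k3 = f(1.195000, 1.513923) = -1.519861
  k4 = f(1.390000, 1.127254) = -0.695802
  y ← 1.720000 + (0.39/6)·(k1 + 2k2 + 2k3 + k4) = 1.204528
x=1.390000, y=1.204528:
  k1 = f(1.390000, 1.204528) = -0.836578
  k2 = f(1.585000, 1.041395) = -0.553392
  k3 = f(1.585000, 1.096616) = -0.643293
  k4 = f(1.780000, 0.953644) = -0.423078
  y ← 1.204528 + (0.39/6)·(k1 + 2k2 + 2k3 + k4) = 0.967081
y(1.78) ≈ 0.9671

0.9671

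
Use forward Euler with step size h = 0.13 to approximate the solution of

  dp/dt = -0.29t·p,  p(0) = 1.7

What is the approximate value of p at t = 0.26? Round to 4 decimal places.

Euler: p_{n+1} = p_n + h·f(t_n, p_n).
t=0.000000, p=1.700000: f=0.000000 → p ← 1.700000 + 0.13·0.000000 = 1.700000
t=0.130000, p=1.700000: f=-0.064090 → p ← 1.700000 + 0.13·(-0.064090) = 1.691668
p(0.26) ≈ 1.6917

1.6917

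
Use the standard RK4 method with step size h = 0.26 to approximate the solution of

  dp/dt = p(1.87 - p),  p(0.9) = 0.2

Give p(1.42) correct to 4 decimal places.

0.4497

RK4: k1 = f(t_n, p_n); k2 = f(t_n + h/2, p_n + (h/2)·k1); k3 = f(t_n + h/2, p_n + (h/2)·k2); k4 = f(t_n + h, p_n + h·k3); p_{n+1} = p_n + (h/6)·(k1 + 2k2 + 2k3 + k4).
t=0.900000, p=0.200000:
  k1 = f(0.900000, 0.200000) = 0.334000
  k2 = f(1.030000, 0.243420) = 0.395942
  k3 = f(1.030000, 0.251472) = 0.407015
  k4 = f(1.160000, 0.305824) = 0.478362
  p ← 0.200000 + (0.26/6)·(k1 + 2k2 + 2k3 + k4) = 0.304792
t=1.160000, p=0.304792:
  k1 = f(1.160000, 0.304792) = 0.477063
  k2 = f(1.290000, 0.366810) = 0.551385
  k3 = f(1.290000, 0.376472) = 0.562272
  k4 = f(1.420000, 0.450983) = 0.639952
  p ← 0.304792 + (0.26/6)·(k1 + 2k2 + 2k3 + k4) = 0.449713
p(1.42) ≈ 0.4497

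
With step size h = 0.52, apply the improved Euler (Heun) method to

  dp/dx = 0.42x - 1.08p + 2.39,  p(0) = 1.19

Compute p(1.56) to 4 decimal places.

2.3191

Heun: k1 = f(x_n, p_n); k2 = f(x_n + h, p_n + h·k1); p_{n+1} = p_n + (h/2)·(k1 + k2).
x=0.000000, p=1.190000:
  k1 = f(0.000000, 1.190000) = 1.104800
  k2 = f(0.520000, 1.764496) = 0.702744
  p ← 1.190000 + (0.52/2)·(1.104800 + 0.702744) = 1.659962
x=0.520000, p=1.659962:
  k1 = f(0.520000, 1.659962) = 0.815642
  k2 = f(1.040000, 2.084095) = 0.575977
  p ← 1.659962 + (0.52/2)·(0.815642 + 0.575977) = 2.021782
x=1.040000, p=2.021782:
  k1 = f(1.040000, 2.021782) = 0.643275
  k2 = f(1.560000, 2.356285) = 0.500412
  p ← 2.021782 + (0.52/2)·(0.643275 + 0.500412) = 2.319141
p(1.56) ≈ 2.3191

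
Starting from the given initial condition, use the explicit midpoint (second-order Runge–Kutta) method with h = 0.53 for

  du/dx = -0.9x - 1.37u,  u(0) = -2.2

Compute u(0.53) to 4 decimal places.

Midpoint: k1 = f(x_n, u_n); k2 = f(x_n + h/2, u_n + (h/2)·k1); u_{n+1} = u_n + h·k2.
x=0.000000, u=-2.200000:
  k1 = f(0.000000, -2.200000) = 3.014000
  k2 = f(0.265000, -1.401290) = 1.681267
  u ← -2.200000 + 0.53·1.681267 = -1.308928
u(0.53) ≈ -1.3089

-1.3089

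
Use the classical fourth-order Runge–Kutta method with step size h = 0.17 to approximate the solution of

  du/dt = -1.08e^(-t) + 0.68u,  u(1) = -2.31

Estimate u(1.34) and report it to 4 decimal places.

RK4: k1 = f(t_n, u_n); k2 = f(t_n + h/2, u_n + (h/2)·k1); k3 = f(t_n + h/2, u_n + (h/2)·k2); k4 = f(t_n + h, u_n + h·k3); u_{n+1} = u_n + (h/6)·(k1 + 2k2 + 2k3 + k4).
t=1.000000, u=-2.310000:
  k1 = f(1.000000, -2.310000) = -1.968110
  k2 = f(1.085000, -2.477289) = -2.049491
  k3 = f(1.085000, -2.484207) = -2.054194
  k4 = f(1.170000, -2.659213) = -2.143461
  u ← -2.310000 + (0.17/6)·(k1 + 2k2 + 2k3 + k4) = -2.659037
t=1.170000, u=-2.659037:
  k1 = f(1.170000, -2.659037) = -2.143341
  k2 = f(1.255000, -2.841221) = -2.239912
  k3 = f(1.255000, -2.849429) = -2.245494
  k4 = f(1.340000, -3.040771) = -2.350517
  u ← -2.659037 + (0.17/6)·(k1 + 2k2 + 2k3 + k4) = -3.040536
u(1.34) ≈ -3.0405

-3.0405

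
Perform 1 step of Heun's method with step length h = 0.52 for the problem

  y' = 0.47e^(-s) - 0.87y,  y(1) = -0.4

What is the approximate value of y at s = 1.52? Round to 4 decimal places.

-0.2086

Heun: k1 = f(s_n, y_n); k2 = f(s_n + h, y_n + h·k1); y_{n+1} = y_n + (h/2)·(k1 + k2).
s=1.000000, y=-0.400000:
  k1 = f(1.000000, -0.400000) = 0.520903
  k2 = f(1.520000, -0.129130) = 0.215138
  y ← -0.400000 + (0.52/2)·(0.520903 + 0.215138) = -0.208629
y(1.52) ≈ -0.2086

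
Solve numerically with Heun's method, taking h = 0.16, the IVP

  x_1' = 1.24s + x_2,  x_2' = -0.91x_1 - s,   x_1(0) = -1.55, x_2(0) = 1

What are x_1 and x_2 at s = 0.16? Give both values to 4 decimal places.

Heun on (x_1,x_2): k1 = f(s_n, state_n); k2 = f(s_n + h, state_n + h·k1); state_{n+1} = state_n + (h/2)·(k1 + k2).
0.000000: (-1.550000, 1.000000)
  k1 = (1.000000, 1.410500)
  predictor → (-1.390000, 1.225680)
  k2 = (1.424080, 1.104900)
  → (-1.356074, 1.201232)
(x_1(0.16), x_2(0.16)) ≈ (-1.3561, 1.2012)

-1.3561, 1.2012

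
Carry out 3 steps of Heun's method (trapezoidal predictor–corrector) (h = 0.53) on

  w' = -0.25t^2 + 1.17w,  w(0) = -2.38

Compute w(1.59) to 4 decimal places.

Heun: k1 = f(t_n, w_n); k2 = f(t_n + h, w_n + h·k1); w_{n+1} = w_n + (h/2)·(k1 + k2).
t=0.000000, w=-2.380000:
  k1 = f(0.000000, -2.380000) = -2.784600
  k2 = f(0.530000, -3.855838) = -4.581555
  w ← -2.380000 + (0.53/2)·(-2.784600 + (-4.581555)) = -4.332031
t=0.530000, w=-4.332031:
  k1 = f(0.530000, -4.332031) = -5.138702
  k2 = f(1.060000, -7.055543) = -8.535885
  w ← -4.332031 + (0.53/2)·(-5.138702 + (-8.535885)) = -7.955797
t=1.060000, w=-7.955797:
  k1 = f(1.060000, -7.955797) = -9.589182
  k2 = f(1.590000, -13.038063) = -15.886559
  w ← -7.955797 + (0.53/2)·(-9.589182 + (-15.886559)) = -14.706868
w(1.59) ≈ -14.7069

-14.7069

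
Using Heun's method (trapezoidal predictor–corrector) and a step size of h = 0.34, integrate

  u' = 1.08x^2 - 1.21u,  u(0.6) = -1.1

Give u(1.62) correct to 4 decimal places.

0.6812

Heun: k1 = f(x_n, u_n); k2 = f(x_n + h, u_n + h·k1); u_{n+1} = u_n + (h/2)·(k1 + k2).
x=0.600000, u=-1.100000:
  k1 = f(0.600000, -1.100000) = 1.719800
  k2 = f(0.940000, -0.515268) = 1.577762
  u ← -1.100000 + (0.34/2)·(1.719800 + 1.577762) = -0.539414
x=0.940000, u=-0.539414:
  k1 = f(0.940000, -0.539414) = 1.606979
  k2 = f(1.280000, 0.006959) = 1.761052
  u ← -0.539414 + (0.34/2)·(1.606979 + 1.761052) = 0.033151
x=1.280000, u=0.033151:
  k1 = f(1.280000, 0.033151) = 1.729359
  k2 = f(1.620000, 0.621133) = 2.082781
  u ← 0.033151 + (0.34/2)·(1.729359 + 2.082781) = 0.681215
u(1.62) ≈ 0.6812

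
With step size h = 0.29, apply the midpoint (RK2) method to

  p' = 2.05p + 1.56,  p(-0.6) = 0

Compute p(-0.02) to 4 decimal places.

1.6264

Midpoint: k1 = f(x_n, p_n); k2 = f(x_n + h/2, p_n + (h/2)·k1); p_{n+1} = p_n + h·k2.
x=-0.600000, p=0.000000:
  k1 = f(-0.600000, 0.000000) = 1.560000
  k2 = f(-0.455000, 0.226200) = 2.023710
  p ← 0.000000 + 0.29·2.023710 = 0.586876
x=-0.310000, p=0.586876:
  k1 = f(-0.310000, 0.586876) = 2.763096
  k2 = f(-0.165000, 0.987525) = 3.584426
  p ← 0.586876 + 0.29·3.584426 = 1.626359
p(-0.02) ≈ 1.6264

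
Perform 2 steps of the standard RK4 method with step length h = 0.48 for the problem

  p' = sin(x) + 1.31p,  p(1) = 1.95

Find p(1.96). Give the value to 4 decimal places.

RK4: k1 = f(x_n, p_n); k2 = f(x_n + h/2, p_n + (h/2)·k1); k3 = f(x_n + h/2, p_n + (h/2)·k2); k4 = f(x_n + h, p_n + h·k3); p_{n+1} = p_n + (h/6)·(k1 + 2k2 + 2k3 + k4).
x=1.000000, p=1.950000:
  k1 = f(1.000000, 1.950000) = 3.395971
  k2 = f(1.240000, 2.765033) = 4.567977
  k3 = f(1.240000, 3.046315) = 4.936456
  k4 = f(1.480000, 4.319499) = 6.654424
  p ← 1.950000 + (0.48/6)·(k1 + 2k2 + 2k3 + k4) = 4.274741
x=1.480000, p=4.274741:
  k1 = f(1.480000, 4.274741) = 6.595792
  k2 = f(1.720000, 5.857731) = 8.662517
  k3 = f(1.720000, 6.353745) = 9.312296
  k4 = f(1.960000, 8.744643) = 12.380694
  p ← 4.274741 + (0.48/6)·(k1 + 2k2 + 2k3 + k4) = 8.668830
p(1.96) ≈ 8.6688

8.6688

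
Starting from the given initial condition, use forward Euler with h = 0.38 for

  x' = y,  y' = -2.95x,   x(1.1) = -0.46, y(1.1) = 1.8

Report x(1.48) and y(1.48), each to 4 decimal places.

Euler on (x,y): x_{n+1} = x_n + h·x', y_{n+1} = y_n + h·y'.
1.100000: (-0.460000, 1.800000); f=(1.800000, 1.357000) → (0.224000, 2.315660)
(x(1.48), y(1.48)) ≈ (0.2240, 2.3157)

0.2240, 2.3157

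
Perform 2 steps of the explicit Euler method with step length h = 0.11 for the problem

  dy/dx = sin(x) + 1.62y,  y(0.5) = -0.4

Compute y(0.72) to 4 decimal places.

-0.4301

Euler: y_{n+1} = y_n + h·f(x_n, y_n).
x=0.500000, y=-0.400000: f=-0.168574 → y ← -0.400000 + 0.11·(-0.168574) = -0.418543
x=0.610000, y=-0.418543: f=-0.105173 → y ← -0.418543 + 0.11·(-0.105173) = -0.430112
y(0.72) ≈ -0.4301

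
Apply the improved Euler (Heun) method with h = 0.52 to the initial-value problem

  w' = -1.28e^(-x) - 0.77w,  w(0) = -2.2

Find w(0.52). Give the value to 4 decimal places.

Heun: k1 = f(x_n, w_n); k2 = f(x_n + h, w_n + h·k1); w_{n+1} = w_n + (h/2)·(k1 + k2).
x=0.000000, w=-2.200000:
  k1 = f(0.000000, -2.200000) = 0.414000
  k2 = f(0.520000, -1.984720) = 0.767248
  w ← -2.200000 + (0.52/2)·(0.414000 + 0.767248) = -1.892875
w(0.52) ≈ -1.8929

-1.8929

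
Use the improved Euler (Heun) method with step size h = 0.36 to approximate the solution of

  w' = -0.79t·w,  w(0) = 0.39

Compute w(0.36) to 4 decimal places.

Heun: k1 = f(t_n, w_n); k2 = f(t_n + h, w_n + h·k1); w_{n+1} = w_n + (h/2)·(k1 + k2).
t=0.000000, w=0.390000:
  k1 = f(0.000000, 0.390000) = 0.000000
  k2 = f(0.360000, 0.390000) = -0.110916
  w ← 0.390000 + (0.36/2)·(0.000000 + (-0.110916)) = 0.370035
w(0.36) ≈ 0.3700

0.3700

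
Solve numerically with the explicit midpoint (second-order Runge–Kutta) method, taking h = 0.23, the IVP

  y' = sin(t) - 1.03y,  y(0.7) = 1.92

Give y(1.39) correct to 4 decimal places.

Midpoint: k1 = f(t_n, y_n); k2 = f(t_n + h/2, y_n + (h/2)·k1); y_{n+1} = y_n + h·k2.
t=0.700000, y=1.920000:
  k1 = f(0.700000, 1.920000) = -1.333382
  k2 = f(0.815000, 1.766661) = -1.091935
  y ← 1.920000 + 0.23·(-1.091935) = 1.668855
t=0.930000, y=1.668855:
  k1 = f(0.930000, 1.668855) = -0.917301
  k2 = f(1.045000, 1.563365) = -0.745342
  y ← 1.668855 + 0.23·(-0.745342) = 1.497426
t=1.160000, y=1.497426:
  k1 = f(1.160000, 1.497426) = -0.625546
  k2 = f(1.275000, 1.425489) = -0.511683
  y ← 1.497426 + 0.23·(-0.511683) = 1.379739
y(1.39) ≈ 1.3797

1.3797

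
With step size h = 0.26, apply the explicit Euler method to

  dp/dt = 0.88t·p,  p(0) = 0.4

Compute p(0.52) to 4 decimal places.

Euler: p_{n+1} = p_n + h·f(t_n, p_n).
t=0.000000, p=0.400000: f=0.000000 → p ← 0.400000 + 0.26·0.000000 = 0.400000
t=0.260000, p=0.400000: f=0.091520 → p ← 0.400000 + 0.26·0.091520 = 0.423795
p(0.52) ≈ 0.4238

0.4238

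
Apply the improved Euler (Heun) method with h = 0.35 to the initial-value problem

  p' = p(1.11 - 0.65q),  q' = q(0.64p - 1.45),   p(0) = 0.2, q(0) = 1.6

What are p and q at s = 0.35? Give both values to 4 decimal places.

Heun on (p,q): k1 = f(s_n, state_n); k2 = f(s_n + h, state_n + h·k1); state_{n+1} = state_n + (h/2)·(k1 + k2).
0.000000: (0.200000, 1.600000)
  k1 = (0.014000, -2.115200)
  predictor → (0.204900, 0.859680)
  k2 = (0.112943, -1.133801)
  → (0.222215, 1.031425)
(p(0.35), q(0.35)) ≈ (0.2222, 1.0314)

0.2222, 1.0314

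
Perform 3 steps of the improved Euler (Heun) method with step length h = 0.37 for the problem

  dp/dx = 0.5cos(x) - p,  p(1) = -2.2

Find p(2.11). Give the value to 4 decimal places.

-0.7853

Heun: k1 = f(x_n, p_n); k2 = f(x_n + h, p_n + h·k1); p_{n+1} = p_n + (h/2)·(k1 + k2).
x=1.000000, p=-2.200000:
  k1 = f(1.000000, -2.200000) = 2.470151
  k2 = f(1.370000, -1.286044) = 1.385769
  p ← -2.200000 + (0.37/2)·(2.470151 + 1.385769) = -1.486655
x=1.370000, p=-1.486655:
  k1 = f(1.370000, -1.486655) = 1.586380
  k2 = f(1.740000, -0.899694) = 0.815496
  p ← -1.486655 + (0.37/2)·(1.586380 + 0.815496) = -1.042308
x=1.740000, p=-1.042308:
  k1 = f(1.740000, -1.042308) = 0.958109
  k2 = f(2.110000, -0.687807) = 0.431081
  p ← -1.042308 + (0.37/2)·(0.958109 + 0.431081) = -0.785308
p(2.11) ≈ -0.7853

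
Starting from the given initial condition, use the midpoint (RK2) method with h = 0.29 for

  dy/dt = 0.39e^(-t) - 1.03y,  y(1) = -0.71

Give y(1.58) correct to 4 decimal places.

Midpoint: k1 = f(t_n, y_n); k2 = f(t_n + h/2, y_n + (h/2)·k1); y_{n+1} = y_n + h·k2.
t=1.000000, y=-0.710000:
  k1 = f(1.000000, -0.710000) = 0.874773
  k2 = f(1.145000, -0.583158) = 0.724760
  y ← -0.710000 + 0.29·0.724760 = -0.499820
t=1.290000, y=-0.499820:
  k1 = f(1.290000, -0.499820) = 0.622170
  k2 = f(1.435000, -0.409605) = 0.514758
  y ← -0.499820 + 0.29·0.514758 = -0.350540
y(1.58) ≈ -0.3505

-0.3505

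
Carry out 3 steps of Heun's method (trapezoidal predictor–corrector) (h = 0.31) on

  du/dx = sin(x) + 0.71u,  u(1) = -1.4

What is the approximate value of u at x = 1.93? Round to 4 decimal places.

Heun: k1 = f(x_n, u_n); k2 = f(x_n + h, u_n + h·k1); u_{n+1} = u_n + (h/2)·(k1 + k2).
x=1.000000, u=-1.400000:
  k1 = f(1.000000, -1.400000) = -0.152529
  k2 = f(1.310000, -1.447284) = -0.061387
  u ← -1.400000 + (0.31/2)·(-0.152529 + (-0.061387)) = -1.433157
x=1.310000, u=-1.433157:
  k1 = f(1.310000, -1.433157) = -0.051356
  k2 = f(1.620000, -1.449077) = -0.030055
  u ← -1.433157 + (0.31/2)·(-0.051356 + (-0.030055)) = -1.445776
x=1.620000, u=-1.445776:
  k1 = f(1.620000, -1.445776) = -0.027711
  k2 = f(1.930000, -1.454366) = -0.096423
  u ← -1.445776 + (0.31/2)·(-0.027711 + (-0.096423)) = -1.465017
u(1.93) ≈ -1.4650

-1.4650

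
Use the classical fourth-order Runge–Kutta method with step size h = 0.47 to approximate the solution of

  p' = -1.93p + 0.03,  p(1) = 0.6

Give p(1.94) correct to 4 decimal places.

RK4: k1 = f(x_n, p_n); k2 = f(x_n + h/2, p_n + (h/2)·k1); k3 = f(x_n + h/2, p_n + (h/2)·k2); k4 = f(x_n + h, p_n + h·k3); p_{n+1} = p_n + (h/6)·(k1 + 2k2 + 2k3 + k4).
x=1.000000, p=0.600000:
  k1 = f(1.000000, 0.600000) = -1.128000
  k2 = f(1.235000, 0.334920) = -0.616396
  k3 = f(1.235000, 0.455147) = -0.848434
  k4 = f(1.470000, 0.201236) = -0.358386
  p ← 0.600000 + (0.47/6)·(k1 + 2k2 + 2k3 + k4) = 0.254077
x=1.470000, p=0.254077:
  k1 = f(1.470000, 0.254077) = -0.460368
  k2 = f(1.705000, 0.145890) = -0.251568
  k3 = f(1.705000, 0.194958) = -0.346269
  k4 = f(1.940000, 0.091330) = -0.146267
  p ← 0.254077 + (0.47/6)·(k1 + 2k2 + 2k3 + k4) = 0.112896
p(1.94) ≈ 0.1129

0.1129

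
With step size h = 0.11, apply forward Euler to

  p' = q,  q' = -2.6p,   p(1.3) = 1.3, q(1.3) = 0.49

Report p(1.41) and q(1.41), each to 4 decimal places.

1.3539, 0.1182

Euler on (p,q): p_{n+1} = p_n + h·p', q_{n+1} = q_n + h·q'.
1.300000: (1.300000, 0.490000); f=(0.490000, -3.380000) → (1.353900, 0.118200)
(p(1.41), q(1.41)) ≈ (1.3539, 0.1182)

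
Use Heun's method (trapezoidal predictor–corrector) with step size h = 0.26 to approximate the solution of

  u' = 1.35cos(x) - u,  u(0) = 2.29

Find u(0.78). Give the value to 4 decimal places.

1.6928

Heun: k1 = f(x_n, u_n); k2 = f(x_n + h, u_n + h·k1); u_{n+1} = u_n + (h/2)·(k1 + k2).
x=0.000000, u=2.290000:
  k1 = f(0.000000, 2.290000) = -0.940000
  k2 = f(0.260000, 2.045600) = -0.740974
  u ← 2.290000 + (0.26/2)·(-0.940000 + (-0.740974)) = 2.071473
x=0.260000, u=2.071473:
  k1 = f(0.260000, 2.071473) = -0.766847
  k2 = f(0.520000, 1.872093) = -0.700537
  u ← 2.071473 + (0.26/2)·(-0.766847 + (-0.700537)) = 1.880713
x=0.520000, u=1.880713:
  k1 = f(0.520000, 1.880713) = -0.709158
  k2 = f(0.780000, 1.696333) = -0.736599
  u ← 1.880713 + (0.26/2)·(-0.709158 + (-0.736599)) = 1.692765
u(0.78) ≈ 1.6928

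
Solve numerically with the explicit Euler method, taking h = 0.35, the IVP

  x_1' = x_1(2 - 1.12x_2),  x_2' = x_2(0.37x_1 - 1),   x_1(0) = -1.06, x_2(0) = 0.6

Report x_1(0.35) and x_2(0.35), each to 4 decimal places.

Euler on (x_1,x_2): x_1_{n+1} = x_1_n + h·x_1', x_2_{n+1} = x_2_n + h·x_2'.
0.000000: (-1.060000, 0.600000); f=(-1.407680, -0.835320) → (-1.552688, 0.307638)
(x_1(0.35), x_2(0.35)) ≈ (-1.5527, 0.3076)

-1.5527, 0.3076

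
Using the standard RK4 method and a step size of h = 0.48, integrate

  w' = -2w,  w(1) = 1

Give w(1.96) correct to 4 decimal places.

0.1511

RK4: k1 = f(t_n, w_n); k2 = f(t_n + h/2, w_n + (h/2)·k1); k3 = f(t_n + h/2, w_n + (h/2)·k2); k4 = f(t_n + h, w_n + h·k3); w_{n+1} = w_n + (h/6)·(k1 + 2k2 + 2k3 + k4).
t=1.000000, w=1.000000:
  k1 = f(1.000000, 1.000000) = -2.000000
  k2 = f(1.240000, 0.520000) = -1.040000
  k3 = f(1.240000, 0.750400) = -1.500800
  k4 = f(1.480000, 0.279616) = -0.559232
  w ← 1.000000 + (0.48/6)·(k1 + 2k2 + 2k3 + k4) = 0.388733
t=1.480000, w=0.388733:
  k1 = f(1.480000, 0.388733) = -0.777467
  k2 = f(1.720000, 0.202141) = -0.404283
  k3 = f(1.720000, 0.291706) = -0.583411
  k4 = f(1.960000, 0.108696) = -0.217392
  w ← 0.388733 + (0.48/6)·(k1 + 2k2 + 2k3 + k4) = 0.151114
w(1.96) ≈ 0.1511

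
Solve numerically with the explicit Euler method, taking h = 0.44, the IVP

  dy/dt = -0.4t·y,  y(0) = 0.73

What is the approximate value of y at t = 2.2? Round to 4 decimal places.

Euler: y_{n+1} = y_n + h·f(t_n, y_n).
t=0.000000, y=0.730000: f=0.000000 → y ← 0.730000 + 0.44·0.000000 = 0.730000
t=0.440000, y=0.730000: f=-0.128480 → y ← 0.730000 + 0.44·(-0.128480) = 0.673469
t=0.880000, y=0.673469: f=-0.237061 → y ← 0.673469 + 0.44·(-0.237061) = 0.569162
t=1.320000, y=0.569162: f=-0.300518 → y ← 0.569162 + 0.44·(-0.300518) = 0.436934
t=1.760000, y=0.436934: f=-0.307602 → y ← 0.436934 + 0.44·(-0.307602) = 0.301589
y(2.2) ≈ 0.3016

0.3016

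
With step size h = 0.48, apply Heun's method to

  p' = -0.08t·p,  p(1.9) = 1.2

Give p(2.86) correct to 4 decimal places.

Heun: k1 = f(t_n, p_n); k2 = f(t_n + h, p_n + h·k1); p_{n+1} = p_n + (h/2)·(k1 + k2).
t=1.900000, p=1.200000:
  k1 = f(1.900000, 1.200000) = -0.182400
  k2 = f(2.380000, 1.112448) = -0.211810
  p ← 1.200000 + (0.48/2)·(-0.182400 + (-0.211810)) = 1.105390
t=2.380000, p=1.105390:
  k1 = f(2.380000, 1.105390) = -0.210466
  k2 = f(2.860000, 1.004366) = -0.229799
  p ← 1.105390 + (0.48/2)·(-0.210466 + (-0.229799)) = 0.999726
p(2.86) ≈ 0.9997

0.9997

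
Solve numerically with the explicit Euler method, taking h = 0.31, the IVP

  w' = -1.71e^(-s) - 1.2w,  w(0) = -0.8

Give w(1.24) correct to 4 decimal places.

Euler: w_{n+1} = w_n + h·f(s_n, w_n).
s=0.000000, w=-0.800000: f=-0.750000 → w ← -0.800000 + 0.31·(-0.750000) = -1.032500
s=0.310000, w=-1.032500: f=-0.015194 → w ← -1.032500 + 0.31·(-0.015194) = -1.037210
s=0.620000, w=-1.037210: f=0.324767 → w ← -1.037210 + 0.31·0.324767 = -0.936532
s=0.930000, w=-0.936532: f=0.449152 → w ← -0.936532 + 0.31·0.449152 = -0.797295
w(1.24) ≈ -0.7973

-0.7973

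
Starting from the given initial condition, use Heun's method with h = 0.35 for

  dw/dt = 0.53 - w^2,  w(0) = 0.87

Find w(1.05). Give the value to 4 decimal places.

Heun: k1 = f(t_n, w_n); k2 = f(t_n + h, w_n + h·k1); w_{n+1} = w_n + (h/2)·(k1 + k2).
t=0.000000, w=0.870000:
  k1 = f(0.000000, 0.870000) = -0.226900
  k2 = f(0.350000, 0.790585) = -0.095025
  w ← 0.870000 + (0.35/2)·(-0.226900 + (-0.095025)) = 0.813663
t=0.350000, w=0.813663:
  k1 = f(0.350000, 0.813663) = -0.132048
  k2 = f(0.700000, 0.767446) = -0.058974
  w ← 0.813663 + (0.35/2)·(-0.132048 + (-0.058974)) = 0.780234
t=0.700000, w=0.780234:
  k1 = f(0.700000, 0.780234) = -0.078766
  k2 = f(1.050000, 0.752666) = -0.036507
  w ← 0.780234 + (0.35/2)·(-0.078766 + (-0.036507)) = 0.760062
w(1.05) ≈ 0.7601

0.7601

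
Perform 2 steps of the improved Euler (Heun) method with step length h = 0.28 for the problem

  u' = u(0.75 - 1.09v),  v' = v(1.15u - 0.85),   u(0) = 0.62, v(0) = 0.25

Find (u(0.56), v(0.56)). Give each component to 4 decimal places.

Heun on (u,v): k1 = f(s_n, state_n); k2 = f(s_n + h, state_n + h·k1); state_{n+1} = state_n + (h/2)·(k1 + k2).
0.000000: (0.620000, 0.250000)
  k1 = (0.296050, -0.034250)
  predictor → (0.702894, 0.240410)
  k2 = (0.342979, -0.010018)
  → (0.709464, 0.243802)
0.280000: (0.709464, 0.243802)
  k1 = (0.343562, -0.008318)
  predictor → (0.805661, 0.241473)
  k2 = (0.392191, 0.018475)
  → (0.812469, 0.245225)
(u(0.56), v(0.56)) ≈ (0.8125, 0.2452)

0.8125, 0.2452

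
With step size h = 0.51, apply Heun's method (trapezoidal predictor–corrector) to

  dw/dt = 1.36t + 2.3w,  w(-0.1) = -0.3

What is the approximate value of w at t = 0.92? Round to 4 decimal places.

-1.6363

Heun: k1 = f(t_n, w_n); k2 = f(t_n + h, w_n + h·k1); w_{n+1} = w_n + (h/2)·(k1 + k2).
t=-0.100000, w=-0.300000:
  k1 = f(-0.100000, -0.300000) = -0.826000
  k2 = f(0.410000, -0.721260) = -1.101298
  w ← -0.300000 + (0.51/2)·(-0.826000 + (-1.101298)) = -0.791461
t=0.410000, w=-0.791461:
  k1 = f(0.410000, -0.791461) = -1.262760
  k2 = f(0.920000, -1.435469) = -2.050378
  w ← -0.791461 + (0.51/2)·(-1.262760 + (-2.050378)) = -1.636311
w(0.92) ≈ -1.6363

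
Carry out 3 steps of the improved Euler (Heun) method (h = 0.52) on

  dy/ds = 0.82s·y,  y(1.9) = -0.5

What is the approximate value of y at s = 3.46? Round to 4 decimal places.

Heun: k1 = f(s_n, y_n); k2 = f(s_n + h, y_n + h·k1); y_{n+1} = y_n + (h/2)·(k1 + k2).
s=1.900000, y=-0.500000:
  k1 = f(1.900000, -0.500000) = -0.779000
  k2 = f(2.420000, -0.905080) = -1.796041
  y ← -0.500000 + (0.52/2)·(-0.779000 + (-1.796041)) = -1.169511
s=2.420000, y=-1.169511:
  k1 = f(2.420000, -1.169511) = -2.320777
  k2 = f(2.940000, -2.376315) = -5.728819
  y ← -1.169511 + (0.52/2)·(-2.320777 + (-5.728819)) = -3.262406
s=2.940000, y=-3.262406:
  k1 = f(2.940000, -3.262406) = -7.865007
  k2 = f(3.460000, -7.352209) = -20.859688
  y ← -3.262406 + (0.52/2)·(-7.865007 + (-20.859688)) = -10.730826
y(3.46) ≈ -10.7308

-10.7308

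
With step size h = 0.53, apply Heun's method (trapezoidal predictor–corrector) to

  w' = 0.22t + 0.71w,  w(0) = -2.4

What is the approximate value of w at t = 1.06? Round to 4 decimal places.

Heun: k1 = f(t_n, w_n); k2 = f(t_n + h, w_n + h·k1); w_{n+1} = w_n + (h/2)·(k1 + k2).
t=0.000000, w=-2.400000:
  k1 = f(0.000000, -2.400000) = -1.704000
  k2 = f(0.530000, -3.303120) = -2.228615
  w ← -2.400000 + (0.53/2)·(-1.704000 + (-2.228615)) = -3.442143
t=0.530000, w=-3.442143:
  k1 = f(0.530000, -3.442143) = -2.327322
  k2 = f(1.060000, -4.675623) = -3.086493
  w ← -3.442143 + (0.53/2)·(-2.327322 + (-3.086493)) = -4.876804
w(1.06) ≈ -4.8768

-4.8768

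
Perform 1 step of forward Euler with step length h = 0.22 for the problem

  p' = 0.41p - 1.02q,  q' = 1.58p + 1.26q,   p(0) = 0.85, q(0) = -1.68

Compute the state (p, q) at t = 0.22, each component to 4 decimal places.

1.3037, -1.8502

Euler on (p,q): p_{n+1} = p_n + h·p', q_{n+1} = q_n + h·q'.
0.000000: (0.850000, -1.680000); f=(2.062100, -0.773800) → (1.303662, -1.850236)
(p(0.22), q(0.22)) ≈ (1.3037, -1.8502)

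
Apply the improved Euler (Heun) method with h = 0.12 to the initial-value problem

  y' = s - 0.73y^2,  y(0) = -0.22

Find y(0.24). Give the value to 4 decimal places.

Heun: k1 = f(s_n, y_n); k2 = f(s_n + h, y_n + h·k1); y_{n+1} = y_n + (h/2)·(k1 + k2).
s=0.000000, y=-0.220000:
  k1 = f(0.000000, -0.220000) = -0.035332
  k2 = f(0.120000, -0.224240) = 0.083293
  y ← -0.220000 + (0.12/2)·(-0.035332 + 0.083293) = -0.217122
s=0.120000, y=-0.217122:
  k1 = f(0.120000, -0.217122) = 0.085586
  k2 = f(0.240000, -0.206852) = 0.208765
  y ← -0.217122 + (0.12/2)·(0.085586 + 0.208765) = -0.199461
y(0.24) ≈ -0.1995

-0.1995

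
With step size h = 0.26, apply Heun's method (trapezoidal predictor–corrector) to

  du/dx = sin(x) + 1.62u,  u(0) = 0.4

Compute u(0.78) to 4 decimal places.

1.8056

Heun: k1 = f(x_n, u_n); k2 = f(x_n + h, u_n + h·k1); u_{n+1} = u_n + (h/2)·(k1 + k2).
x=0.000000, u=0.400000:
  k1 = f(0.000000, 0.400000) = 0.648000
  k2 = f(0.260000, 0.568480) = 1.178018
  u ← 0.400000 + (0.26/2)·(0.648000 + 1.178018) = 0.637382
x=0.260000, u=0.637382:
  k1 = f(0.260000, 0.637382) = 1.289640
  k2 = f(0.520000, 0.972689) = 2.072636
  u ← 0.637382 + (0.26/2)·(1.289640 + 2.072636) = 1.074478
x=0.520000, u=1.074478:
  k1 = f(0.520000, 1.074478) = 2.237535
  k2 = f(0.780000, 1.656237) = 3.386384
  u ← 1.074478 + (0.26/2)·(2.237535 + 3.386384) = 1.805588
u(0.78) ≈ 1.8056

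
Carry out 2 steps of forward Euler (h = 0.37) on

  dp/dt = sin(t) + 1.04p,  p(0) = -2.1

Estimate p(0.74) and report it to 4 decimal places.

Euler: p_{n+1} = p_n + h·f(t_n, p_n).
t=0.000000, p=-2.100000: f=-2.184000 → p ← -2.100000 + 0.37·(-2.184000) = -2.908080
t=0.370000, p=-2.908080: f=-2.662788 → p ← -2.908080 + 0.37·(-2.662788) = -3.893311
p(0.74) ≈ -3.8933

-3.8933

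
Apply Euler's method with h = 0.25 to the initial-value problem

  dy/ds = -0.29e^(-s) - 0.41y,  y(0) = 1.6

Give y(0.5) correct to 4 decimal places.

1.1673

Euler: y_{n+1} = y_n + h·f(s_n, y_n).
s=0.000000, y=1.600000: f=-0.946000 → y ← 1.600000 + 0.25·(-0.946000) = 1.363500
s=0.250000, y=1.363500: f=-0.784887 → y ← 1.363500 + 0.25·(-0.784887) = 1.167278
y(0.5) ≈ 1.1673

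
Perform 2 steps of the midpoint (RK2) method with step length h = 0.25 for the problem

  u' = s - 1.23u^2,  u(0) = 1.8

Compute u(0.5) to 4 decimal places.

1.0469

Midpoint: k1 = f(s_n, u_n); k2 = f(s_n + h/2, u_n + (h/2)·k1); u_{n+1} = u_n + h·k2.
s=0.000000, u=1.800000:
  k1 = f(0.000000, 1.800000) = -3.985200
  k2 = f(0.125000, 1.301850) = -1.959621
  u ← 1.800000 + 0.25·(-1.959621) = 1.310095
s=0.250000, u=1.310095:
  k1 = f(0.250000, 1.310095) = -1.861109
  k2 = f(0.375000, 1.077456) = -1.052922
  u ← 1.310095 + 0.25·(-1.052922) = 1.046864
u(0.5) ≈ 1.0469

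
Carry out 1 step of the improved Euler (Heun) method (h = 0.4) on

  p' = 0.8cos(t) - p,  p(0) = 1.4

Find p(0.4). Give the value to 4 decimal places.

Heun: k1 = f(t_n, p_n); k2 = f(t_n + h, p_n + h·k1); p_{n+1} = p_n + (h/2)·(k1 + k2).
t=0.000000, p=1.400000:
  k1 = f(0.000000, 1.400000) = -0.600000
  k2 = f(0.400000, 1.160000) = -0.423151
  p ← 1.400000 + (0.4/2)·(-0.600000 + (-0.423151)) = 1.195370
p(0.4) ≈ 1.1954

1.1954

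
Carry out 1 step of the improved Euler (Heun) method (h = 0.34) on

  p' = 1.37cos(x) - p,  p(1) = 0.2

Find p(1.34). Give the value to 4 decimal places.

0.2799

Heun: k1 = f(x_n, p_n); k2 = f(x_n + h, p_n + h·k1); p_{n+1} = p_n + (h/2)·(k1 + k2).
x=1.000000, p=0.200000:
  k1 = f(1.000000, 0.200000) = 0.540214
  k2 = f(1.340000, 0.383673) = -0.070281
  p ← 0.200000 + (0.34/2)·(0.540214 + (-0.070281)) = 0.279889
p(1.34) ≈ 0.2799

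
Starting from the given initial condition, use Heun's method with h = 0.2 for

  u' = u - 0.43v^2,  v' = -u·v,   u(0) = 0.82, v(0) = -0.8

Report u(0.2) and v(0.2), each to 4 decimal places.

Heun on (u,v): k1 = f(t_n, state_n); k2 = f(t_n + h, state_n + h·k1); state_{n+1} = state_n + (h/2)·(k1 + k2).
0.000000: (0.820000, -0.800000)
  k1 = (0.544800, 0.656000)
  predictor → (0.928960, -0.668800)
  k2 = (0.736624, 0.621288)
  → (0.948142, -0.672271)
(u(0.2), v(0.2)) ≈ (0.9481, -0.6723)

0.9481, -0.6723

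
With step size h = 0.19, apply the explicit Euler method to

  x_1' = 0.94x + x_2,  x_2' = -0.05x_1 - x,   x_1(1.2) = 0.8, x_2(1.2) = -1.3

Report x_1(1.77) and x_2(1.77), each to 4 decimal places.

0.6627, -2.1141

Euler on (x_1,x_2): x_1_{n+1} = x_1_n + h·x_1', x_2_{n+1} = x_2_n + h·x_2'.
1.200000: (0.800000, -1.300000); f=(-0.172000, -1.240000) → (0.767320, -1.535600)
1.390000: (0.767320, -1.535600); f=(-0.229000, -1.428366) → (0.723810, -1.806990)
1.580000: (0.723810, -1.806990); f=(-0.321790, -1.616191) → (0.662670, -2.114066)
(x_1(1.77), x_2(1.77)) ≈ (0.6627, -2.1141)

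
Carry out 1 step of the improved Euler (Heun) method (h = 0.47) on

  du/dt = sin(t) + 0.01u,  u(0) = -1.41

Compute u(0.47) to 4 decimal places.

Heun: k1 = f(t_n, u_n); k2 = f(t_n + h, u_n + h·k1); u_{n+1} = u_n + (h/2)·(k1 + k2).
t=0.000000, u=-1.410000:
  k1 = f(0.000000, -1.410000) = -0.014100
  k2 = f(0.470000, -1.416627) = 0.438720
  u ← -1.410000 + (0.47/2)·(-0.014100 + 0.438720) = -1.310214
u(0.47) ≈ -1.3102

-1.3102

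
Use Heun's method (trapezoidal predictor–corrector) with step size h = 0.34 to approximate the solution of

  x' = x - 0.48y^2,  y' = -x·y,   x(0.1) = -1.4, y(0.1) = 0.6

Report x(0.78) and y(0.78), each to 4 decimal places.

-3.2491, 2.2737

Heun on (x,y): k1 = f(t_n, state_n); k2 = f(t_n + h, state_n + h·k1); state_{n+1} = state_n + (h/2)·(k1 + k2).
0.100000: (-1.400000, 0.600000)
  k1 = (-1.572800, 0.840000)
  predictor → (-1.934752, 0.885600)
  k2 = (-2.311210, 1.713416)
  → (-2.060282, 1.034081)
0.440000: (-2.060282, 1.034081)
  k1 = (-2.573557, 2.130498)
  predictor → (-2.935291, 1.758450)
  k2 = (-4.419521, 5.161562)
  → (-3.249105, 2.273731)
(x(0.78), y(0.78)) ≈ (-3.2491, 2.2737)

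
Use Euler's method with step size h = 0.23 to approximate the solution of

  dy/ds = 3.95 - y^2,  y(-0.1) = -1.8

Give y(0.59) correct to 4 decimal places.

-0.8515

Euler: y_{n+1} = y_n + h·f(s_n, y_n).
s=-0.100000, y=-1.800000: f=0.710000 → y ← -1.800000 + 0.23·0.710000 = -1.636700
s=0.130000, y=-1.636700: f=1.271213 → y ← -1.636700 + 0.23·1.271213 = -1.344321
s=0.360000, y=-1.344321: f=2.142801 → y ← -1.344321 + 0.23·2.142801 = -0.851477
y(0.59) ≈ -0.8515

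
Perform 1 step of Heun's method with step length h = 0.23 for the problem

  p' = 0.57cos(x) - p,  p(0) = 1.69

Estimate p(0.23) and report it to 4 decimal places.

Heun: k1 = f(x_n, p_n); k2 = f(x_n + h, p_n + h·k1); p_{n+1} = p_n + (h/2)·(k1 + k2).
x=0.000000, p=1.690000:
  k1 = f(0.000000, 1.690000) = -1.120000
  k2 = f(0.230000, 1.432400) = -0.877410
  p ← 1.690000 + (0.23/2)·(-1.120000 + (-0.877410)) = 1.460298
p(0.23) ≈ 1.4603

1.4603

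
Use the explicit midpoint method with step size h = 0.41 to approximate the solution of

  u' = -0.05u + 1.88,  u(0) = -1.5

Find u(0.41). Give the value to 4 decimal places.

Midpoint: k1 = f(x_n, u_n); k2 = f(x_n + h/2, u_n + (h/2)·k1); u_{n+1} = u_n + h·k2.
x=0.000000, u=-1.500000:
  k1 = f(0.000000, -1.500000) = 1.955000
  k2 = f(0.205000, -1.099225) = 1.934961
  u ← -1.500000 + 0.41·1.934961 = -0.706666
u(0.41) ≈ -0.7067

-0.7067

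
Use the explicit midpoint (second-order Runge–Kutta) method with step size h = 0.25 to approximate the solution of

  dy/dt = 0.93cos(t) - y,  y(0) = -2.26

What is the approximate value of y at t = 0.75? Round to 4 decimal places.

-0.6445

Midpoint: k1 = f(t_n, y_n); k2 = f(t_n + h/2, y_n + (h/2)·k1); y_{n+1} = y_n + h·k2.
t=0.000000, y=-2.260000:
  k1 = f(0.000000, -2.260000) = 3.190000
  k2 = f(0.125000, -1.861250) = 2.783994
  y ← -2.260000 + 0.25·2.783994 = -1.564002
t=0.250000, y=-1.564002:
  k1 = f(0.250000, -1.564002) = 2.465090
  k2 = f(0.375000, -1.255865) = 2.121237
  y ← -1.564002 + 0.25·2.121237 = -1.033692
t=0.500000, y=-1.033692:
  k1 = f(0.500000, -1.033692) = 1.849844
  k2 = f(0.625000, -0.802462) = 1.556657
  y ← -1.033692 + 0.25·1.556657 = -0.644528
y(0.75) ≈ -0.6445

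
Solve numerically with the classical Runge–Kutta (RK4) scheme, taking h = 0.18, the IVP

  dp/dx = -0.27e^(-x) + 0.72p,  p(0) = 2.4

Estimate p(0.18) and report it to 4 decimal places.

2.6845

RK4: k1 = f(x_n, p_n); k2 = f(x_n + h/2, p_n + (h/2)·k1); k3 = f(x_n + h/2, p_n + (h/2)·k2); k4 = f(x_n + h, p_n + h·k3); p_{n+1} = p_n + (h/6)·(k1 + 2k2 + 2k3 + k4).
x=0.000000, p=2.400000:
  k1 = f(0.000000, 2.400000) = 1.458000
  k2 = f(0.090000, 2.531220) = 1.575717
  k3 = f(0.090000, 2.541815) = 1.583345
  k4 = f(0.180000, 2.685002) = 1.707679
  p ← 2.400000 + (0.18/6)·(k1 + 2k2 + 2k3 + k4) = 2.684514
p(0.18) ≈ 2.6845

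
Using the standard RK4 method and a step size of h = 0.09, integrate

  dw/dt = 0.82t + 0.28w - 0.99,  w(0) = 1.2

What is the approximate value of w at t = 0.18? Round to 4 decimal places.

RK4: k1 = f(t_n, w_n); k2 = f(t_n + h/2, w_n + (h/2)·k1); k3 = f(t_n + h/2, w_n + (h/2)·k2); k4 = f(t_n + h, w_n + h·k3); w_{n+1} = w_n + (h/6)·(k1 + 2k2 + 2k3 + k4).
t=0.000000, w=1.200000:
  k1 = f(0.000000, 1.200000) = -0.654000
  k2 = f(0.045000, 1.170570) = -0.625340
  k3 = f(0.045000, 1.171860) = -0.624979
  k4 = f(0.090000, 1.143752) = -0.595949
  w ← 1.200000 + (0.09/6)·(k1 + 2k2 + 2k3 + k4) = 1.143741
t=0.090000, w=1.143741:
  k1 = f(0.090000, 1.143741) = -0.595952
  k2 = f(0.135000, 1.116923) = -0.566561
  k3 = f(0.135000, 1.118246) = -0.566191
  k4 = f(0.180000, 1.092784) = -0.536420
  w ← 1.143741 + (0.09/6)·(k1 + 2k2 + 2k3 + k4) = 1.092773
w(0.18) ≈ 1.0928

1.0928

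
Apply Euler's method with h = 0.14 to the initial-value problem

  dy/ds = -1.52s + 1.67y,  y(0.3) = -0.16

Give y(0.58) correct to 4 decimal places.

Euler: y_{n+1} = y_n + h·f(s_n, y_n).
s=0.300000, y=-0.160000: f=-0.723200 → y ← -0.160000 + 0.14·(-0.723200) = -0.261248
s=0.440000, y=-0.261248: f=-1.105084 → y ← -0.261248 + 0.14·(-1.105084) = -0.415960
y(0.58) ≈ -0.4160

-0.4160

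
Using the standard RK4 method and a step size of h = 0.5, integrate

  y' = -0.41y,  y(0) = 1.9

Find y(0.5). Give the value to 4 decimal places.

1.5478

RK4: k1 = f(t_n, y_n); k2 = f(t_n + h/2, y_n + (h/2)·k1); k3 = f(t_n + h/2, y_n + (h/2)·k2); k4 = f(t_n + h, y_n + h·k3); y_{n+1} = y_n + (h/6)·(k1 + 2k2 + 2k3 + k4).
t=0.000000, y=1.900000:
  k1 = f(0.000000, 1.900000) = -0.779000
  k2 = f(0.250000, 1.705250) = -0.699152
  k3 = f(0.250000, 1.725212) = -0.707337
  k4 = f(0.500000, 1.546332) = -0.633996
  y ← 1.900000 + (0.5/6)·(k1 + 2k2 + 2k3 + k4) = 1.547835
y(0.5) ≈ 1.5478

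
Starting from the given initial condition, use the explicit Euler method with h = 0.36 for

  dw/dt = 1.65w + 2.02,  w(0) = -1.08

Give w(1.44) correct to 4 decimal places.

Euler: w_{n+1} = w_n + h·f(t_n, w_n).
t=0.000000, w=-1.080000: f=0.238000 → w ← -1.080000 + 0.36·0.238000 = -0.994320
t=0.360000, w=-0.994320: f=0.379372 → w ← -0.994320 + 0.36·0.379372 = -0.857746
t=0.720000, w=-0.857746: f=0.604719 → w ← -0.857746 + 0.36·0.604719 = -0.640047
t=1.080000, w=-0.640047: f=0.963922 → w ← -0.640047 + 0.36·0.963922 = -0.293035
w(1.44) ≈ -0.2930

-0.2930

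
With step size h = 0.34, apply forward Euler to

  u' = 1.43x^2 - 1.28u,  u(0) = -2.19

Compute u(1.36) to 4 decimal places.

0.4279

Euler: u_{n+1} = u_n + h·f(x_n, u_n).
x=0.000000, u=-2.190000: f=2.803200 → u ← -2.190000 + 0.34·2.803200 = -1.236912
x=0.340000, u=-1.236912: f=1.748555 → u ← -1.236912 + 0.34·1.748555 = -0.642403
x=0.680000, u=-0.642403: f=1.483508 → u ← -0.642403 + 0.34·1.483508 = -0.138010
x=1.020000, u=-0.138010: f=1.664425 → u ← -0.138010 + 0.34·1.664425 = 0.427894
u(1.36) ≈ 0.4279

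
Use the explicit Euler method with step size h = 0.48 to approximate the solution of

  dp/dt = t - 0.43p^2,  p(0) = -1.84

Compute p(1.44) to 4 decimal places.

Euler: p_{n+1} = p_n + h·f(t_n, p_n).
t=0.000000, p=-1.840000: f=-1.455808 → p ← -1.840000 + 0.48·(-1.455808) = -2.538788
t=0.480000, p=-2.538788: f=-2.291541 → p ← -2.538788 + 0.48·(-2.291541) = -3.638727
t=0.960000, p=-3.638727: f=-4.733345 → p ← -3.638727 + 0.48·(-4.733345) = -5.910733
p(1.44) ≈ -5.9107

-5.9107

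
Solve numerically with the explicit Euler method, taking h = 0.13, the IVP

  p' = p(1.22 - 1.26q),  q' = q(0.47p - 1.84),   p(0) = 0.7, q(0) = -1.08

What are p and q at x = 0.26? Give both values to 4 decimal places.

Euler on (p,q): p_{n+1} = p_n + h·p', q_{n+1} = q_n + h·q'.
0.000000: (0.700000, -1.080000); f=(1.806560, 1.631880) → (0.934853, -0.867856)
0.130000: (0.934853, -0.867856); f=(2.162780, 1.215535) → (1.216014, -0.709836)
(p(0.26), q(0.26)) ≈ (1.2160, -0.7098)

1.2160, -0.7098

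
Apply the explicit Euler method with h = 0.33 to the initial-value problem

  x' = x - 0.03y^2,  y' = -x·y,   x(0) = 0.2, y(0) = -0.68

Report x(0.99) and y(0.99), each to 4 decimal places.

0.4538, -0.5145

Euler on (x,y): x_{n+1} = x_n + h·x', y_{n+1} = y_n + h·y'.
0.000000: (0.200000, -0.680000); f=(0.186128, 0.136000) → (0.261422, -0.635120)
0.330000: (0.261422, -0.635120); f=(0.249321, 0.166034) → (0.343698, -0.580329)
0.660000: (0.343698, -0.580329); f=(0.333595, 0.199458) → (0.453784, -0.514508)
(x(0.99), y(0.99)) ≈ (0.4538, -0.5145)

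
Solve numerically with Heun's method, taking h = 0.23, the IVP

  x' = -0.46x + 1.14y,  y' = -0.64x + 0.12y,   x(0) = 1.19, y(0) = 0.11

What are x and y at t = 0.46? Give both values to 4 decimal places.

0.9325, -0.2100

Heun on (x,y): k1 = f(t_n, state_n); k2 = f(t_n + h, state_n + h·k1); state_{n+1} = state_n + (h/2)·(k1 + k2).
0.000000: (1.190000, 0.110000)
  k1 = (-0.422000, -0.748400)
  predictor → (1.092940, -0.062132)
  k2 = (-0.573583, -0.706937)
  → (1.075508, -0.057364)
0.230000: (1.075508, -0.057364)
  k1 = (-0.560128, -0.695209)
  predictor → (0.946678, -0.217262)
  k2 = (-0.683151, -0.631946)
  → (0.932531, -0.209987)
(x(0.46), y(0.46)) ≈ (0.9325, -0.2100)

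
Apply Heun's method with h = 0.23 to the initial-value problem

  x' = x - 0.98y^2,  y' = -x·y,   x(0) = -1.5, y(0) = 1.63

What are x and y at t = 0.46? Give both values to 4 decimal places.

Heun on (x,y): k1 = f(t_n, state_n); k2 = f(t_n + h, state_n + h·k1); state_{n+1} = state_n + (h/2)·(k1 + k2).
0.000000: (-1.500000, 1.630000)
  k1 = (-4.103762, 2.445000)
  predictor → (-2.443865, 2.192350)
  k2 = (-7.154136, 5.357808)
  → (-2.794658, 2.527323)
0.230000: (-2.794658, 2.527323)
  k1 = (-9.054272, 7.063004)
  predictor → (-4.877141, 4.151814)
  k2 = (-21.769948, 20.248981)
  → (-6.339444, 5.668201)
(x(0.46), y(0.46)) ≈ (-6.3394, 5.6682)

-6.3394, 5.6682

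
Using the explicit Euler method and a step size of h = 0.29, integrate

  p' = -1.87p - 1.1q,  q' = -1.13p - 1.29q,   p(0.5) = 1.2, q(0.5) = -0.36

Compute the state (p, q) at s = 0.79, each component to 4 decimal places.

Euler on (p,q): p_{n+1} = p_n + h·p', q_{n+1} = q_n + h·q'.
0.500000: (1.200000, -0.360000); f=(-1.848000, -0.891600) → (0.664080, -0.618564)
(p(0.79), q(0.79)) ≈ (0.6641, -0.6186)

0.6641, -0.6186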